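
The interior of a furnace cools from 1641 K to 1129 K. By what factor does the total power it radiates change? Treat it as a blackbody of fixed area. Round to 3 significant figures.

P ∝ T⁴, so P₂/P₁ = (T₂/T₁)⁴ = (1129/1641)⁴ = (0.687995)⁴ = 0.224.

P₂/P₁ ≈ 0.224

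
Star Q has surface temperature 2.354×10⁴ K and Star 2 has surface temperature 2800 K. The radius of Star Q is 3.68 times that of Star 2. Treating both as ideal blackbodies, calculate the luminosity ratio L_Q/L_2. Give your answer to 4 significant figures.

L ∝ R²T⁴, so L_Q/L_2 = (R_Q/R_2)²(T_Q/T_2)⁴ = (3.68)² × (2.354×10⁴/2800)⁴ = 13.5424 × 4995.67 = 6.765×10⁴.

L_Q/L_2 ≈ 6.765×10⁴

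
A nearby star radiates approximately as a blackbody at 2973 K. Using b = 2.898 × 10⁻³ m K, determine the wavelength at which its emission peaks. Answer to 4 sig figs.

λ_max ≈ 974.8 nm

Wien's displacement law: λ_max = b/T = (2.898×10⁻³ m·K)/(2973 K) = 9.7477×10⁻⁷ m.
That is 974.8 nm, in the infrared range.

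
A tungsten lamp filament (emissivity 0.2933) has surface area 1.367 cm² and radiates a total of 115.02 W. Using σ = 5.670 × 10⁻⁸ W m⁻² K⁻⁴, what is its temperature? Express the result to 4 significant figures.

T ≈ 2667 K

Area A = 1.367 cm² = 1.367×10⁻⁴ m².
P = εσAT⁴ ⇒ T = (P/(εσA))^(1/4) = (115.02/(0.2933×5.670×10⁻⁸×1.367×10⁻⁴))^(1/4) = 2667 K.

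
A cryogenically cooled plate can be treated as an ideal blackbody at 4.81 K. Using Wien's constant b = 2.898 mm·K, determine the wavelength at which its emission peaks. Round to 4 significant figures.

λ_max ≈ 0.6025 mm

Wien's displacement law: λ_max = b/T = (2.898×10⁻³ m·K)/(4.81 K) = 6.0249×10⁻⁴ m.
That is 0.6025 mm, in the infrared range.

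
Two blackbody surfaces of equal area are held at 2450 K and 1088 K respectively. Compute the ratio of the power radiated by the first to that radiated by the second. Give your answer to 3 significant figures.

With equal areas, P₁/P₂ = (T₁/T₂)⁴ = (2450/1088)⁴ = 25.7.

P₁/P₂ ≈ 25.7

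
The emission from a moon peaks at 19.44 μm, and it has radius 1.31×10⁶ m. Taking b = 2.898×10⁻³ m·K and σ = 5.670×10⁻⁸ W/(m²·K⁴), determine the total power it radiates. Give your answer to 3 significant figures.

Wien's law: T = b/λ_max = 2.898×10⁻³/1.944×10⁻⁵ = 149.074 K.
Surface area A = 4πR² = 4π(1.31×10⁶ m)² = 2.15651×10¹³ m².
Then P = σAT⁴ = 5.670×10⁻⁸×2.15651×10¹³×(149.074)⁴ = 6.04×10¹⁴ W.

P ≈ 6.04×10¹⁴ W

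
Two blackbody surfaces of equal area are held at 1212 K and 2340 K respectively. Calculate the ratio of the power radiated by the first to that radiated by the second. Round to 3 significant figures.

P₁/P₂ ≈ 0.0720

With equal areas, P₁/P₂ = (T₁/T₂)⁴ = (1212/2340)⁴ = 0.0720.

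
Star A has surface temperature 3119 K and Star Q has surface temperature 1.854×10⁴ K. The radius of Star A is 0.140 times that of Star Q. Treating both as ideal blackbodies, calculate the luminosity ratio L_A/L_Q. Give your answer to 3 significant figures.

L_A/L_Q ≈ 1.57×10⁻⁵

L ∝ R²T⁴, so L_A/L_Q = (R_A/R_Q)²(T_A/T_Q)⁴ = (0.140)² × (3119/1.854×10⁴)⁴ = 0.0196 × 8.00982×10⁻⁴ = 1.57×10⁻⁵.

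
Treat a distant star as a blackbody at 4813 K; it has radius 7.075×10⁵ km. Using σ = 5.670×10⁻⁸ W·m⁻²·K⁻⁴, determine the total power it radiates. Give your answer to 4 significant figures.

P ≈ 1.914×10²⁶ W

Surface area A = 4πR² = 4π(7.075×10⁸ m)² = 6.29018×10¹⁸ m².
P = σAT⁴ = 5.670×10⁻⁸ × 6.29018×10¹⁸ × (4813)⁴ = 1.914×10²⁶ W.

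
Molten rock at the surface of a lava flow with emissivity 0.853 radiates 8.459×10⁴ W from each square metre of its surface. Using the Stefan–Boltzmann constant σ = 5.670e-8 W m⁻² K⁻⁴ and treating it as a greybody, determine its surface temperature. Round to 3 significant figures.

T ≈ 1.15×10³ K

I = εσT⁴, so T = (I/εσ)^(1/4) = (8.459×10⁴/(0.853×5.670×10⁻⁸))^(1/4) = 1.15×10³ K.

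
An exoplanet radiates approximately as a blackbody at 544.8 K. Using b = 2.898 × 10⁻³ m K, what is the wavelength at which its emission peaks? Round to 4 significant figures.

Wien's displacement law: λ_max = b/T = (2.898×10⁻³ m·K)/(544.8 K) = 5.3194×10⁻⁶ m.
That is 5.319 μm, in the infrared range.

λ_max ≈ 5.319 μm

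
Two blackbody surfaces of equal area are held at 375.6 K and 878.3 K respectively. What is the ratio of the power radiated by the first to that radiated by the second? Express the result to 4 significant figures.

P₁/P₂ ≈ 0.03344

With equal areas, P₁/P₂ = (T₁/T₂)⁴ = (375.6/878.3)⁴ = 0.03344.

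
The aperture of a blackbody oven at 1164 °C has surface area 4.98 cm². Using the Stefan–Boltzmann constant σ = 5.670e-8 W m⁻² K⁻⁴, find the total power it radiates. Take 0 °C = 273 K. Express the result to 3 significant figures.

P ≈ 120 W

T = 1164 °C + 273 = 1437 K.
Area A = 4.98 cm² = 4.98×10⁻⁴ m².
P = σAT⁴ = 5.670×10⁻⁸ × 4.98×10⁻⁴ × (1437)⁴ = 120 W.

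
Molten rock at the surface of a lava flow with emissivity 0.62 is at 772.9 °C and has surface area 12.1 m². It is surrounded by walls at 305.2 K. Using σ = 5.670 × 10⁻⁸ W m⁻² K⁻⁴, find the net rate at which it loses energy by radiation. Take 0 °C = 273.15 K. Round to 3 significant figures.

T = 772.9 °C + 273.15 = 1046.05 K.
Area A = 12.1 m².
Net radiated power P_net = εσA(T⁴ − T₀⁴) = 0.62×5.670×10⁻⁸×12.1×(1046.05⁴ − 305.2⁴).
T⁴ − T₀⁴ = 1.19732×10¹² − 8.67637×10⁹ = 1.18864×10¹² K⁴, so P_net = 5.06×10⁵ W.

Net loss ≈ 5.06×10⁵ W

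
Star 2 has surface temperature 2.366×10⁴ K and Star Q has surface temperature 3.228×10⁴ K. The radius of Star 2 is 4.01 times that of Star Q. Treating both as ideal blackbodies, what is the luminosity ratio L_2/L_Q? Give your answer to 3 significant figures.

L_2/L_Q ≈ 4.64

L ∝ R²T⁴, so L_2/L_Q = (R_2/R_Q)²(T_2/T_Q)⁴ = (4.01)² × (2.366×10⁴/3.228×10⁴)⁴ = 16.0801 × 0.288619 = 4.64.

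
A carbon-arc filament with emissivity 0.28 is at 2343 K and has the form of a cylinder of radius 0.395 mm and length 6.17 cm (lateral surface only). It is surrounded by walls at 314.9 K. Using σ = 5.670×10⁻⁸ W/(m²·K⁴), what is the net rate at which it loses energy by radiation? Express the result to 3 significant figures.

Lateral area A = 2πrL = 2π×3.95×10⁻⁴×0.0617 = 1.53131×10⁻⁴ m².
Net radiated power P_net = εσA(T⁴ − T₀⁴) = 0.28×5.670×10⁻⁸×1.53131×10⁻⁴×(2343⁴ − 314.9⁴).
T⁴ − T₀⁴ = 3.01362×10¹³ − 9.83310×10⁹ = 3.01264×10¹³ K⁴, so P_net = 73.2 W.

Net loss ≈ 73.2 W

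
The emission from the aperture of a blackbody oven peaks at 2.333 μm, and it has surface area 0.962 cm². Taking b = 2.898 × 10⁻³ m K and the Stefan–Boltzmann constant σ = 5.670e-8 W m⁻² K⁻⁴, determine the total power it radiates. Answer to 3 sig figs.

Wien's law: T = b/λ_max = 2.898×10⁻³/2.333×10⁻⁶ = 1242.18 K.
Area A = 0.962 cm² = 9.62×10⁻⁵ m².
Then P = σAT⁴ = 5.670×10⁻⁸×9.62×10⁻⁵×(1242.18)⁴ = 13.0 W.

P ≈ 13.0 W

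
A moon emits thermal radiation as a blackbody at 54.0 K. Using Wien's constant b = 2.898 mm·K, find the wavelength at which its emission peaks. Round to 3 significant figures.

λ_max ≈ 53.7 μm

Wien's displacement law: λ_max = b/T = (2.898×10⁻³ m·K)/(54.0 K) = 5.367×10⁻⁵ m.
That is 53.7 μm, in the infrared range.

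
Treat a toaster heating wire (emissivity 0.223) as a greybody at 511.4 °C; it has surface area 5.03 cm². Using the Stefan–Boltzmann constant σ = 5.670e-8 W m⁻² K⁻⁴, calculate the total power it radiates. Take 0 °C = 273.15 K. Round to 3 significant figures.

P ≈ 2.41 W

T = 511.4 °C + 273.15 = 784.55 K.
Area A = 5.03 cm² = 5.03×10⁻⁴ m².
P = εσAT⁴ = 0.223 × 5.670×10⁻⁸ × 5.03×10⁻⁴ × (784.55)⁴ = 2.41 W.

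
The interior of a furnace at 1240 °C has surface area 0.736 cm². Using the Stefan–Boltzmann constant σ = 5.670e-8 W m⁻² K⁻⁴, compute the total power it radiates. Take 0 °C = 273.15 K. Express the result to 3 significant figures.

P ≈ 21.9 W

T = 1240 °C + 273.15 = 1513.15 K.
Area A = 0.736 cm² = 7.36×10⁻⁵ m².
P = σAT⁴ = 5.670×10⁻⁸ × 7.36×10⁻⁵ × (1513.15)⁴ = 21.9 W.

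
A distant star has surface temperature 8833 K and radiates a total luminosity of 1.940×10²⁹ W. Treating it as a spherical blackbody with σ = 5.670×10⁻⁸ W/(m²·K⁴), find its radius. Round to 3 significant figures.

L = 4πR²σT⁴ ⇒ R = √(L/(4πσT⁴)).
σT⁴ = 3.45156×10⁸ W/m², so R = √(1.940×10²⁹/(4π×3.45156×10⁸)) = 6.69×10⁹ m.

R ≈ 6.69×10⁹ m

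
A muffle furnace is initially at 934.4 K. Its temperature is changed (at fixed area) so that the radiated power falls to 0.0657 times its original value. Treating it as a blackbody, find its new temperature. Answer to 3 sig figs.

P ∝ T⁴, so T₂/T₁ = (P₂/P₁)^(1/4) = (0.0657)^(1/4) = 0.506281.
T₂ = 934.4 × 0.506281 = 473 K.

T₂ ≈ 473 K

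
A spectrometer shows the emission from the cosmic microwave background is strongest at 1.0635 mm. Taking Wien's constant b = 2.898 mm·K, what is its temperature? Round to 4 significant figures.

T ≈ 2.725 K

Wien's law gives T = b/λ_max = (2.898×10⁻³ m·K)/(1.0635×10⁻³ m) = 2.725 K.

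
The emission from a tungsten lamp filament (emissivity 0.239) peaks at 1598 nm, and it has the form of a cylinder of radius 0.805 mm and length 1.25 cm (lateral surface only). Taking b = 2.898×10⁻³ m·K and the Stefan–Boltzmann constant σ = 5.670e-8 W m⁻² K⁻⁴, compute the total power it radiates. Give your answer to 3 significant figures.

Wien's law: T = b/λ_max = 2.898×10⁻³/1.598×10⁻⁶ = 1813.52 K.
Lateral area A = 2πrL = 2π×8.05×10⁻⁴×0.0125 = 6.32246×10⁻⁵ m².
Then P = εσAT⁴ = 0.239×5.670×10⁻⁸×6.32246×10⁻⁵×(1813.52)⁴ = 9.27 W.

P ≈ 9.27 W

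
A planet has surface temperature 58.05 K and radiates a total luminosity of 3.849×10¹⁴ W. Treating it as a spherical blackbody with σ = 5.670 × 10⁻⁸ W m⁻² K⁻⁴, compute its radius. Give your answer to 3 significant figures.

L = 4πR²σT⁴ ⇒ R = √(L/(4πσT⁴)).
σT⁴ = 0.643861 W/m², so R = √(3.849×10¹⁴/(4π×0.643861)) = 6.90×10⁶ m.

R ≈ 6.90×10⁶ m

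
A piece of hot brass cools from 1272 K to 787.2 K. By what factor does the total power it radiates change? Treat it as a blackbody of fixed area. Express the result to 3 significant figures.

P₂/P₁ ≈ 0.147

P ∝ T⁴, so P₂/P₁ = (T₂/T₁)⁴ = (787.2/1272)⁴ = (0.618868)⁴ = 0.147.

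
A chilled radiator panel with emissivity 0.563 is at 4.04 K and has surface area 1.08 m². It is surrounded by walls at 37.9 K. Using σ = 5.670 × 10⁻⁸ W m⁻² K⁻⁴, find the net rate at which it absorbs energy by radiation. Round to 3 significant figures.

Area A = 1.08 m².
Net radiated power P_net = εσA(T⁴ − T₀⁴) = 0.563×5.670×10⁻⁸×1.08×(4.04⁴ − 37.9⁴).
T⁴ − T₀⁴ = 266.395 − 2.06327×10⁶ = -2.06300×10⁶ K⁴, so P_net = -0.0711 W — negative, meaning a net gain of 0.0711 W.

Net gain ≈ 0.0711 W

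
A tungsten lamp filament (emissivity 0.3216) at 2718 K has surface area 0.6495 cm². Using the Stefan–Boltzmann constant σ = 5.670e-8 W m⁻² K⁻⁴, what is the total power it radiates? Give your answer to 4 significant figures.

P ≈ 64.64 W

Area A = 0.6495 cm² = 6.495×10⁻⁵ m².
P = εσAT⁴ = 0.3216 × 5.670×10⁻⁸ × 6.495×10⁻⁵ × (2718)⁴ = 64.64 W.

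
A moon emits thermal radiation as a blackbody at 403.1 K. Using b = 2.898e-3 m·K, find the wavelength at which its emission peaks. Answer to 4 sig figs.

Wien's displacement law: λ_max = b/T = (2.898×10⁻³ m·K)/(403.1 K) = 7.1893×10⁻⁶ m.
That is 7.189 μm, in the infrared range.

λ_max ≈ 7.189 μm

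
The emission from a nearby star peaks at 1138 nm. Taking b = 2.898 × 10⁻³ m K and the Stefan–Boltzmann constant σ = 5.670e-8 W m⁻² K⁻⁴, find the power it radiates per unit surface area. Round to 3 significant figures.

I ≈ 2.38×10⁶ W/m²

Wien's law: T = b/λ_max = 2.898×10⁻³/1.138×10⁻⁶ = 2546.57 K.
Then I = σT⁴ = 5.670×10⁻⁸×(2546.57)⁴ = 2.38×10⁶ W/m².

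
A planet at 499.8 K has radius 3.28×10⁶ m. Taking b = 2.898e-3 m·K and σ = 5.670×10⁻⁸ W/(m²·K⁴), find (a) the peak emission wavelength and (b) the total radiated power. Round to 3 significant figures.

(a) λ_max = b/T = 2.898×10⁻³/499.8 = 5.798×10⁻⁶ m = 5.80 μm.
Surface area A = 4πR² = 4π(3.28×10⁶ m)² = 1.35194×10¹⁴ m².
(b) P = σAT⁴ = 5.670×10⁻⁸×1.35194×10¹⁴×(499.8)⁴ = 4.78×10¹⁷ W.

λ_max ≈ 5.80 μm; P ≈ 4.78×10¹⁷ W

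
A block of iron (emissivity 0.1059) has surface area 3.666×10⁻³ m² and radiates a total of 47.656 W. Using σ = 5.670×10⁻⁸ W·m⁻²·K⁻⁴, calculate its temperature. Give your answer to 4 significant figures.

T ≈ 1213 K

Area A = 3.666×10⁻³ m².
P = εσAT⁴ ⇒ T = (P/(εσA))^(1/4) = (47.656/(0.1059×5.670×10⁻⁸×3.666×10⁻³))^(1/4) = 1213 K.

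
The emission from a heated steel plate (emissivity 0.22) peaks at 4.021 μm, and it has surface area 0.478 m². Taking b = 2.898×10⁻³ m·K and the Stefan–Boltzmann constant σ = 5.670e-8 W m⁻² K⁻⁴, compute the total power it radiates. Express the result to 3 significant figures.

Wien's law: T = b/λ_max = 2.898×10⁻³/4.021×10⁻⁶ = 720.716 K.
Area A = 0.478 m².
Then P = εσAT⁴ = 0.22×5.670×10⁻⁸×0.478×(720.716)⁴ = 1.61×10³ W.

P ≈ 1.61×10³ W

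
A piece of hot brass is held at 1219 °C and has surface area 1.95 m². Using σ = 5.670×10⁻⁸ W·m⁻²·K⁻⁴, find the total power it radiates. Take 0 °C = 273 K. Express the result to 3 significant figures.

P ≈ 5.48×10⁵ W

T = 1219 °C + 273 = 1492 K.
Area A = 1.95 m².
P = σAT⁴ = 5.670×10⁻⁸ × 1.95 × (1492)⁴ = 5.48×10⁵ W.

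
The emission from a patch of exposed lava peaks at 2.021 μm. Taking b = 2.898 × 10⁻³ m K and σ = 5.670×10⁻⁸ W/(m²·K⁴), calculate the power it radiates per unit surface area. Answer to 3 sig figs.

Wien's law: T = b/λ_max = 2.898×10⁻³/2.021×10⁻⁶ = 1433.94 K.
Then I = σT⁴ = 5.670×10⁻⁸×(1433.94)⁴ = 2.40×10⁵ W/m².

I ≈ 2.40×10⁵ W/m²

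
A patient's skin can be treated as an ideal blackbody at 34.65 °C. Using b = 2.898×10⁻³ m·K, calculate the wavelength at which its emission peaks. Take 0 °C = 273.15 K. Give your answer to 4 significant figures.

λ_max ≈ 9.415 μm

T = 34.65 °C + 273.15 = 307.80 K.
Wien's displacement law: λ_max = b/T = (2.898×10⁻³ m·K)/(307.80 K) = 9.4152×10⁻⁶ m.
That is 9.415 μm, in the infrared range.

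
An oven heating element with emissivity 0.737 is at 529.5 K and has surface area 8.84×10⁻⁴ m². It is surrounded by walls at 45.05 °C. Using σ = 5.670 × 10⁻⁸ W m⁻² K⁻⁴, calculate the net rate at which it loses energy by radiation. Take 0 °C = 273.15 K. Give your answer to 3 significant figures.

Net loss ≈ 2.53 W

Surroundings: T = 45.05 °C + 273.15 = 318.20 K.
Area A = 8.84×10⁻⁴ m².
Net radiated power P_net = εσA(T⁴ − T₀⁴) = 0.737×5.670×10⁻⁸×8.84×10⁻⁴×(529.5⁴ − 318.20⁴).
T⁴ − T₀⁴ = 7.86075×10¹⁰ − 1.02518×10¹⁰ = 6.83557×10¹⁰ K⁴, so P_net = 2.53 W.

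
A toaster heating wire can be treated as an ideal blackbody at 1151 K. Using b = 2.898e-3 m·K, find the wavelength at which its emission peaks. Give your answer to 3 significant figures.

λ_max ≈ 2.52×10³ nm

Wien's displacement law: λ_max = b/T = (2.898×10⁻³ m·K)/(1151 K) = 2.518×10⁻⁶ m.
That is 2.52×10³ nm, in the infrared range.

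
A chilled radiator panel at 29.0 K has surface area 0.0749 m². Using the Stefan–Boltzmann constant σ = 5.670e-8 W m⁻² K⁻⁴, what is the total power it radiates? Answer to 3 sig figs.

Area A = 0.0749 m².
P = σAT⁴ = 5.670×10⁻⁸ × 0.0749 × (29.0)⁴ = 3.00×10⁻³ W.

P ≈ 3.00×10⁻³ W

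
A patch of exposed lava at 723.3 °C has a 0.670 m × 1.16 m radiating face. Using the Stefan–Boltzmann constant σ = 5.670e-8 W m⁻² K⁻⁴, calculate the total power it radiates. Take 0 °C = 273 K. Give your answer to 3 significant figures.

T = 723.3 °C + 273 = 996.3 K.
Area A = 0.670 × 1.16 = 0.7772 m².
P = σAT⁴ = 5.670×10⁻⁸ × 0.7772 × (996.3)⁴ = 4.34×10⁴ W.

P ≈ 4.34×10⁴ W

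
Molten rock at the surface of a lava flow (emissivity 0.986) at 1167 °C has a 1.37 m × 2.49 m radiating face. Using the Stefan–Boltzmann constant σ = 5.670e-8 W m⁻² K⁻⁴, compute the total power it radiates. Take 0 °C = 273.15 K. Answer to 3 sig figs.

P ≈ 8.20×10⁵ W

T = 1167 °C + 273.15 = 1440.15 K.
Area A = 1.37 × 2.49 = 3.4113 m².
P = εσAT⁴ = 0.986 × 5.670×10⁻⁸ × 3.4113 × (1440.15)⁴ = 8.20×10⁵ W.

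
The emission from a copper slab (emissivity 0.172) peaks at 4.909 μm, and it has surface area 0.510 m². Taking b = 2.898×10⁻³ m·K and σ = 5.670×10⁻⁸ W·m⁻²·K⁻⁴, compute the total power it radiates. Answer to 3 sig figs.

Wien's law: T = b/λ_max = 2.898×10⁻³/4.909×10⁻⁶ = 590.344 K.
Area A = 0.510 m².
Then P = εσAT⁴ = 0.172×5.670×10⁻⁸×0.510×(590.344)⁴ = 604 W.

P ≈ 604 W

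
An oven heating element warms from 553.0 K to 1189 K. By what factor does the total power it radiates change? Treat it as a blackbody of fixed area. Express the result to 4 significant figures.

P₂/P₁ ≈ 21.37

P ∝ T⁴, so P₂/P₁ = (T₂/T₁)⁴ = (1189/553.0)⁴ = (2.15009)⁴ = 21.37.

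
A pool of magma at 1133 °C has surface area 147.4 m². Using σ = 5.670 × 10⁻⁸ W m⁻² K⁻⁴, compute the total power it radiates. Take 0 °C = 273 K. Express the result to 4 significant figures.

T = 1133 °C + 273 = 1406 K.
Area A = 147.4 m².
P = σAT⁴ = 5.670×10⁻⁸ × 147.4 × (1406)⁴ = 3.266×10⁷ W.

P ≈ 3.266×10⁷ W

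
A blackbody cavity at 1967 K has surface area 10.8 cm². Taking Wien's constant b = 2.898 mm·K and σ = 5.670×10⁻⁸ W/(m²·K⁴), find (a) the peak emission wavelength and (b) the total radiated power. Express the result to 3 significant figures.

(a) λ_max = b/T = 2.898×10⁻³/1967 = 1.473×10⁻⁶ m = 1.47 μm.
Area A = 10.8 cm² = 1.08×10⁻³ m².
(b) P = σAT⁴ = 5.670×10⁻⁸×1.08×10⁻³×(1967)⁴ = 917 W.

λ_max ≈ 1.47 μm; P ≈ 917 W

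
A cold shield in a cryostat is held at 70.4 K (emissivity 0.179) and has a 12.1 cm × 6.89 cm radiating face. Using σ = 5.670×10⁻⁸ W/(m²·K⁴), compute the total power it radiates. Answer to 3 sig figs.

Area A = 0.121 × 0.0689 = 8.3369×10⁻³ m².
P = εσAT⁴ = 0.179 × 5.670×10⁻⁸ × 8.3369×10⁻³ × (70.4)⁴ = 2.08×10⁻³ W.

P ≈ 2.08×10⁻³ W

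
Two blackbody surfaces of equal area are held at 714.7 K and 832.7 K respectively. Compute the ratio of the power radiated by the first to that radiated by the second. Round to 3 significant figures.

With equal areas, P₁/P₂ = (T₁/T₂)⁴ = (714.7/832.7)⁴ = 0.543.

P₁/P₂ ≈ 0.543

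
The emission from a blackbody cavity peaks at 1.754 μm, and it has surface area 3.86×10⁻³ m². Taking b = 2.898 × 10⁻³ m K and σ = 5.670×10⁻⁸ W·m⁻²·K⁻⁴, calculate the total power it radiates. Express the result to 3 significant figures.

Wien's law: T = b/λ_max = 2.898×10⁻³/1.754×10⁻⁶ = 1652.22 K.
Area A = 3.86×10⁻³ m².
Then P = σAT⁴ = 5.670×10⁻⁸×3.86×10⁻³×(1652.22)⁴ = 1.63×10³ W.

P ≈ 1.63×10³ W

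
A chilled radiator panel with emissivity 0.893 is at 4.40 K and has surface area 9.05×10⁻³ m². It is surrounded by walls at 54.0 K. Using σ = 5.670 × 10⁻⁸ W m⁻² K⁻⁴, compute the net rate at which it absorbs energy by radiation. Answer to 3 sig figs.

Area A = 9.05×10⁻³ m².
Net radiated power P_net = εσA(T⁴ − T₀⁴) = 0.893×5.670×10⁻⁸×9.05×10⁻³×(4.40⁴ − 54.0⁴).
T⁴ − T₀⁴ = 374.810 − 8.50306×10⁶ = -8.50269×10⁶ K⁴, so P_net = -3.90×10⁻³ W — negative, meaning a net gain of 3.90×10⁻³ W.

Net gain ≈ 3.90×10⁻³ W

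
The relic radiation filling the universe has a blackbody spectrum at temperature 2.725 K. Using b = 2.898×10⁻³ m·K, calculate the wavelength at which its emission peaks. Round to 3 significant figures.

λ_max ≈ 1.06×10⁻³ m

Wien's displacement law: λ_max = b/T = (2.898×10⁻³ m·K)/(2.725 K) = 1.063×10⁻³ m.
That is 1.06×10⁻³ m, in the microwave range.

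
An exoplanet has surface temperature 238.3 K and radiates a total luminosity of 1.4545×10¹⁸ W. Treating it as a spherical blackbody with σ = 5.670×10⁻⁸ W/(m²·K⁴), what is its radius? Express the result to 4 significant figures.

R ≈ 2.516×10⁷ m

L = 4πR²σT⁴ ⇒ R = √(L/(4πσT⁴)).
σT⁴ = 182.843 W/m², so R = √(1.4545×10¹⁸/(4π×182.843)) = 2.516×10⁷ m.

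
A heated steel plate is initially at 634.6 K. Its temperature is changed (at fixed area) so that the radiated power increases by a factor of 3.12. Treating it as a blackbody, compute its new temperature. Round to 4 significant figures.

T₂ ≈ 843.4 K

P ∝ T⁴, so T₂/T₁ = (P₂/P₁)^(1/4) = (3.12)^(1/4) = 1.32904.
T₂ = 634.6 × 1.32904 = 843.4 K.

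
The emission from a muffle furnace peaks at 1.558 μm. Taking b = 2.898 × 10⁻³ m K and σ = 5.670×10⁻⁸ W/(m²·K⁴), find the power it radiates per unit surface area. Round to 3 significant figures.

Wien's law: T = b/λ_max = 2.898×10⁻³/1.558×10⁻⁶ = 1860.08 K.
Then I = σT⁴ = 5.670×10⁻⁸×(1860.08)⁴ = 6.79×10⁵ W/m².

I ≈ 6.79×10⁵ W/m²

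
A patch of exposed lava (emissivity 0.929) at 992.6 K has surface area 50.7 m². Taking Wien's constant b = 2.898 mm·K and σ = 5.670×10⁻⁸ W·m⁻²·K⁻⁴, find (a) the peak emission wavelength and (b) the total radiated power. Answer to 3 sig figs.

(a) λ_max = b/T = 2.898×10⁻³/992.6 = 2.920×10⁻⁶ m = 2.92 μm.
Area A = 50.7 m².
(b) P = εσAT⁴ = 0.929×5.670×10⁻⁸×50.7×(992.6)⁴ = 2.59×10⁶ W.

λ_max ≈ 2.92 μm; P ≈ 2.59×10⁶ W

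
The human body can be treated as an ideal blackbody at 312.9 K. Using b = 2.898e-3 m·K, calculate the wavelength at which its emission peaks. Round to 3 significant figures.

λ_max ≈ 9.26 μm

Wien's displacement law: λ_max = b/T = (2.898×10⁻³ m·K)/(312.9 K) = 9.262×10⁻⁶ m.
That is 9.26 μm, in the infrared range.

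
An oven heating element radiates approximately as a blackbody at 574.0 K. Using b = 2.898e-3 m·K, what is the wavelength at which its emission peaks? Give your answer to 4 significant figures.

λ_max ≈ 5.049 μm

Wien's displacement law: λ_max = b/T = (2.898×10⁻³ m·K)/(574.0 K) = 5.0488×10⁻⁶ m.
That is 5.049 μm, in the infrared range.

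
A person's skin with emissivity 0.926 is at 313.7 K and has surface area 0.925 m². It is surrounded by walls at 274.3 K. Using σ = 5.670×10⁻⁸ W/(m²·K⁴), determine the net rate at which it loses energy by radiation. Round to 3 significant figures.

Net loss ≈ 195 W

Area A = 0.925 m².
Net radiated power P_net = εσA(T⁴ − T₀⁴) = 0.926×5.670×10⁻⁸×0.925×(313.7⁴ − 274.3⁴).
T⁴ − T₀⁴ = 9.68407×10⁹ − 5.66113×10⁹ = 4.02294×10⁹ K⁴, so P_net = 195 W.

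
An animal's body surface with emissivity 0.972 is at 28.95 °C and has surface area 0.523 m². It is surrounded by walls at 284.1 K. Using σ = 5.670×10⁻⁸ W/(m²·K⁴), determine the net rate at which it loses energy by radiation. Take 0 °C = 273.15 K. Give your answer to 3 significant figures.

T = 28.95 °C + 273.15 = 302.10 K.
Area A = 0.523 m².
Net radiated power P_net = εσA(T⁴ − T₀⁴) = 0.972×5.670×10⁻⁸×0.523×(302.10⁴ − 284.1⁴).
T⁴ − T₀⁴ = 8.32919×10⁹ − 6.51456×10⁹ = 1.81463×10⁹ K⁴, so P_net = 52.3 W.

Net loss ≈ 52.3 W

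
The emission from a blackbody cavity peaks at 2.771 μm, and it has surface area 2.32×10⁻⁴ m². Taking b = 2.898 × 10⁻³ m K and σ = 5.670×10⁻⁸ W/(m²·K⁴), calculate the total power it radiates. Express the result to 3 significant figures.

Wien's law: T = b/λ_max = 2.898×10⁻³/2.771×10⁻⁶ = 1045.83 K.
Area A = 2.32×10⁻⁴ m².
Then P = σAT⁴ = 5.670×10⁻⁸×2.32×10⁻⁴×(1045.83)⁴ = 15.7 W.

P ≈ 15.7 W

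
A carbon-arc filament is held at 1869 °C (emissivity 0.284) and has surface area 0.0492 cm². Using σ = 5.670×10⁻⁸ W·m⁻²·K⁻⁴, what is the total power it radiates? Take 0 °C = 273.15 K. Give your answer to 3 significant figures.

P ≈ 1.67 W

T = 1869 °C + 273.15 = 2142.15 K.
Area A = 0.0492 cm² = 4.92×10⁻⁶ m².
P = εσAT⁴ = 0.284 × 5.670×10⁻⁸ × 4.92×10⁻⁶ × (2142.15)⁴ = 1.67 W.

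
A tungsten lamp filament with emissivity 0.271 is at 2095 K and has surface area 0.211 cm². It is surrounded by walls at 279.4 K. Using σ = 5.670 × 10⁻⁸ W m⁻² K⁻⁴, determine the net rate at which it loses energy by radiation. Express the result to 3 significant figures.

Area A = 0.211 cm² = 2.11×10⁻⁵ m².
Net radiated power P_net = εσA(T⁴ − T₀⁴) = 0.271×5.670×10⁻⁸×2.11×10⁻⁵×(2095⁴ − 279.4⁴).
T⁴ − T₀⁴ = 1.92635×10¹³ − 6.09404×10⁹ = 1.92574×10¹³ K⁴, so P_net = 6.24 W.

Net loss ≈ 6.24 W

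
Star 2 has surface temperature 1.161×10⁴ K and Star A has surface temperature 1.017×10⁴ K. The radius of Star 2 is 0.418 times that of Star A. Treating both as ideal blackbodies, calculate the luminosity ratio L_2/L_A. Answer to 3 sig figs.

L_2/L_A ≈ 0.297

L ∝ R²T⁴, so L_2/L_A = (R_2/R_A)²(T_2/T_A)⁴ = (0.418)² × (1.161×10⁴/1.017×10⁴)⁴ = 0.174724 × 1.69842 = 0.297.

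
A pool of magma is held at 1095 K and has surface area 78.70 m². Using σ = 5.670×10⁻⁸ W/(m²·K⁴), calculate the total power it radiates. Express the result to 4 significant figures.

P ≈ 6.415×10⁶ W

Area A = 78.70 m².
P = σAT⁴ = 5.670×10⁻⁸ × 78.70 × (1095)⁴ = 6.415×10⁶ W.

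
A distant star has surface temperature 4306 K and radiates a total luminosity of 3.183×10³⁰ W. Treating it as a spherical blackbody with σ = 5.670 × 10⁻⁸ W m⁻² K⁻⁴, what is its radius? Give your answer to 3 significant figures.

R ≈ 1.14×10¹¹ m

L = 4πR²σT⁴ ⇒ R = √(L/(4πσT⁴)).
σT⁴ = 1.94930×10⁷ W/m², so R = √(3.183×10³⁰/(4π×1.94930×10⁷)) = 1.14×10¹¹ m.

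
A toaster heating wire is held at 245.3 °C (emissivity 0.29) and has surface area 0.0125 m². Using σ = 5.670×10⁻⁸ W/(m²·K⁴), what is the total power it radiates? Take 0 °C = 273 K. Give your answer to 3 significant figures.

T = 245.3 °C + 273 = 518.3 K.
Area A = 0.0125 m².
P = εσAT⁴ = 0.29 × 5.670×10⁻⁸ × 0.0125 × (518.3)⁴ = 14.8 W.

P ≈ 14.8 W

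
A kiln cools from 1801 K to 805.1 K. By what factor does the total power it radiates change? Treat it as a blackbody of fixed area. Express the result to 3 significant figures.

P₂/P₁ ≈ 0.0399

P ∝ T⁴, so P₂/P₁ = (T₂/T₁)⁴ = (805.1/1801)⁴ = (0.447029)⁴ = 0.0399.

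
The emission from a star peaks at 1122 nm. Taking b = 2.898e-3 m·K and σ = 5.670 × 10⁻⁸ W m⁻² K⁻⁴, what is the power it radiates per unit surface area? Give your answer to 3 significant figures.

Wien's law: T = b/λ_max = 2.898×10⁻³/1.122×10⁻⁶ = 2582.89 K.
Then I = σT⁴ = 5.670×10⁻⁸×(2582.89)⁴ = 2.52×10⁶ W/m².

I ≈ 2.52×10⁶ W/m²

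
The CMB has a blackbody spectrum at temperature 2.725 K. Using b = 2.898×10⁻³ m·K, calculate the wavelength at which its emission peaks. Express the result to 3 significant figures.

λ_max ≈ 1.06 mm

Wien's displacement law: λ_max = b/T = (2.898×10⁻³ m·K)/(2.725 K) = 1.063×10⁻³ m.
That is 1.06 mm, in the microwave range.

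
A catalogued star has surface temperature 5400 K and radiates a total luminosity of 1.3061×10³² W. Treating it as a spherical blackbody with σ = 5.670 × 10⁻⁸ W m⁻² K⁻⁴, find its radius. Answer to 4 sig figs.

L = 4πR²σT⁴ ⇒ R = √(L/(4πσT⁴)).
σT⁴ = 4.82123×10⁷ W/m², so R = √(1.3061×10³²/(4π×4.82123×10⁷)) = 4.643×10¹¹ m.

R ≈ 4.643×10¹¹ m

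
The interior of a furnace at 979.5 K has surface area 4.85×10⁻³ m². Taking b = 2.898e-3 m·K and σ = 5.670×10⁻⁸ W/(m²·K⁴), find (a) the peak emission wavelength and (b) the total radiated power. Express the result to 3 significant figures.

(a) λ_max = b/T = 2.898×10⁻³/979.5 = 2.959×10⁻⁶ m = 2.96 μm.
Area A = 4.85×10⁻³ m².
(b) P = σAT⁴ = 5.670×10⁻⁸×4.85×10⁻³×(979.5)⁴ = 253 W.

λ_max ≈ 2.96 μm; P ≈ 253 W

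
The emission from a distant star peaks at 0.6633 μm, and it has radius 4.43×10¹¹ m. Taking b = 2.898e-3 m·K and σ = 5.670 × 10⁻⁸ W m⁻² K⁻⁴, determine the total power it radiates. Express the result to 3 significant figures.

Wien's law: T = b/λ_max = 2.898×10⁻³/6.633×10⁻⁷ = 4369.06 K.
Surface area A = 4πR² = 4π(4.43×10¹¹ m)² = 2.46614×10²⁴ m².
Then P = σAT⁴ = 5.670×10⁻⁸×2.46614×10²⁴×(4369.06)⁴ = 5.10×10³¹ W.

P ≈ 5.10×10³¹ W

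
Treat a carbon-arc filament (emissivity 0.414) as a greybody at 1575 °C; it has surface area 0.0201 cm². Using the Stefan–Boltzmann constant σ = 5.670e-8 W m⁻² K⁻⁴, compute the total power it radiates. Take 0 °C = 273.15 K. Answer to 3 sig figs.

T = 1575 °C + 273.15 = 1848.15 K.
Area A = 0.0201 cm² = 2.01×10⁻⁶ m².
P = εσAT⁴ = 0.414 × 5.670×10⁻⁸ × 2.01×10⁻⁶ × (1848.15)⁴ = 0.550 W.

P ≈ 0.550 W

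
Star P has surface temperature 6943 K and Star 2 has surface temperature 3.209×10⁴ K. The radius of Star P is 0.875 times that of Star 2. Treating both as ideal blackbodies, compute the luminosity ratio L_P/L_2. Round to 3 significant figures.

L ∝ R²T⁴, so L_P/L_2 = (R_P/R_2)²(T_P/T_2)⁴ = (0.875)² × (6943/3.209×10⁴)⁴ = 0.765625 × 2.19134×10⁻³ = 1.68×10⁻³.

L_P/L_2 ≈ 1.68×10⁻³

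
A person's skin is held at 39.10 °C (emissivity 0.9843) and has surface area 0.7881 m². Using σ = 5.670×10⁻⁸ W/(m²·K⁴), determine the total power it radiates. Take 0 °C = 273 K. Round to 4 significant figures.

P ≈ 417.3 W

T = 39.10 °C + 273 = 312.10 K.
Area A = 0.7881 m².
P = εσAT⁴ = 0.9843 × 5.670×10⁻⁸ × 0.7881 × (312.10)⁴ = 417.3 W.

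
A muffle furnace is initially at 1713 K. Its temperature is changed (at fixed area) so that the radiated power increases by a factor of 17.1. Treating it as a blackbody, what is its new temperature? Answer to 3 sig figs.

T₂ ≈ 3.48×10³ K

P ∝ T⁴, so T₂/T₁ = (P₂/P₁)^(1/4) = (17.1)^(1/4) = 2.03352.
T₂ = 1713 × 2.03352 = 3.48×10³ K.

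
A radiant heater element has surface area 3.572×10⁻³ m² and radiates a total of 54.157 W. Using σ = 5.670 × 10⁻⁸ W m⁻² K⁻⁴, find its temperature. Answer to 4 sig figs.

Area A = 3.572×10⁻³ m².
P = σAT⁴ ⇒ T = (P/(σA))^(1/4) = (54.157/(5.670×10⁻⁸×3.572×10⁻³))^(1/4) = 719.1 K.

T ≈ 719.1 K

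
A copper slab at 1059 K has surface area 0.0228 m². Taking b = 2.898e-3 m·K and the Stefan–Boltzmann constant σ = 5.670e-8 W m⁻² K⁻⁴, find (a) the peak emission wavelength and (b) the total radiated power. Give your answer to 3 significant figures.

(a) λ_max = b/T = 2.898×10⁻³/1059 = 2.737×10⁻⁶ m = 2.74×10³ nm.
Area A = 0.0228 m².
(b) P = σAT⁴ = 5.670×10⁻⁸×0.0228×(1059)⁴ = 1.63×10³ W.

λ_max ≈ 2.74×10³ nm; P ≈ 1.63×10³ W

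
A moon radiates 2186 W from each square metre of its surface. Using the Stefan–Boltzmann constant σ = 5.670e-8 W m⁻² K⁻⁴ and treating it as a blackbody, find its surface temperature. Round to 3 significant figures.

T ≈ 443 K

I = σT⁴, so T = (I/σ)^(1/4) = (2186/(5.670×10⁻⁸))^(1/4) = 443 K.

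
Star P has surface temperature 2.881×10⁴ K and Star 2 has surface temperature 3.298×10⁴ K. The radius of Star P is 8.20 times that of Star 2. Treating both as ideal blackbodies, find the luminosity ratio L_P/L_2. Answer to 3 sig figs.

L ∝ R²T⁴, so L_P/L_2 = (R_P/R_2)²(T_P/T_2)⁴ = (8.20)² × (2.881×10⁴/3.298×10⁴)⁴ = 67.24 × 0.582332 = 39.2.

L_P/L_2 ≈ 39.2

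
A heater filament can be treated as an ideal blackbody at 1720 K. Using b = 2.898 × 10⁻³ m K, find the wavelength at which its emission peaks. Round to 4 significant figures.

λ_max ≈ 1.685 μm

Wien's displacement law: λ_max = b/T = (2.898×10⁻³ m·K)/(1720 K) = 1.6849×10⁻⁶ m.
That is 1.685 μm, in the infrared range.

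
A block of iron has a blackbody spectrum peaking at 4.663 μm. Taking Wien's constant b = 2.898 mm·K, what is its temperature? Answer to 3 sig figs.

Wien's law gives T = b/λ_max = (2.898×10⁻³ m·K)/(4.663×10⁻⁶ m) = 621 K.

T ≈ 621 K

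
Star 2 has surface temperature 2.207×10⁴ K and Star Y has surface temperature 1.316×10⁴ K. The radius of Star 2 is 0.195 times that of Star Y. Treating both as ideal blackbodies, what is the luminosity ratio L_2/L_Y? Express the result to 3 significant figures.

L ∝ R²T⁴, so L_2/L_Y = (R_2/R_Y)²(T_2/T_Y)⁴ = (0.195)² × (2.207×10⁴/1.316×10⁴)⁴ = 0.038025 × 7.91017 = 0.301.

L_2/L_Y ≈ 0.301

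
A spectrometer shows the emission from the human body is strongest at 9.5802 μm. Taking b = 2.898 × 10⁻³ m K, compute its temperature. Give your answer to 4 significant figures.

T ≈ 302.5 K

Wien's law gives T = b/λ_max = (2.898×10⁻³ m·K)/(9.5802×10⁻⁶ m) = 302.5 K.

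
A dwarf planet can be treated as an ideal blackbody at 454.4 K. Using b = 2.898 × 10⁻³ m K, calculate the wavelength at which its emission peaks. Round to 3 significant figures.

Wien's displacement law: λ_max = b/T = (2.898×10⁻³ m·K)/(454.4 K) = 6.378×10⁻⁶ m.
That is 6.38 μm, in the infrared range.

λ_max ≈ 6.38 μm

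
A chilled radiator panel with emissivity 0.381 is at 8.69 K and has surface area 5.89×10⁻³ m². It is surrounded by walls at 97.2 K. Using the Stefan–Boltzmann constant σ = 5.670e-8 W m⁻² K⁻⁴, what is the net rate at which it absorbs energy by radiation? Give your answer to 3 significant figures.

Net gain ≈ 0.0114 W

Area A = 5.89×10⁻³ m².
Net radiated power P_net = εσA(T⁴ − T₀⁴) = 0.381×5.670×10⁻⁸×5.89×10⁻³×(8.69⁴ − 97.2⁴).
T⁴ − T₀⁴ = 5702.68 − 8.92617×10⁷ = -8.92560×10⁷ K⁴, so P_net = -0.0114 W — negative, meaning a net gain of 0.0114 W.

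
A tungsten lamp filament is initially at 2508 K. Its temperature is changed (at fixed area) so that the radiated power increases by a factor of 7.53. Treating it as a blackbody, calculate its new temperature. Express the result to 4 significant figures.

T₂ ≈ 4155 K

P ∝ T⁴, so T₂/T₁ = (P₂/P₁)^(1/4) = (7.53)^(1/4) = 1.65653.
T₂ = 2508 × 1.65653 = 4155 K.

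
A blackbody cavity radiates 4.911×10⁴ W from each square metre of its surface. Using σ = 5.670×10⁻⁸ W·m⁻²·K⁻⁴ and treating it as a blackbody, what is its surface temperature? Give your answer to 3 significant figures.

T ≈ 965 K

I = σT⁴, so T = (I/σ)^(1/4) = (4.911×10⁴/(5.670×10⁻⁸))^(1/4) = 965 K.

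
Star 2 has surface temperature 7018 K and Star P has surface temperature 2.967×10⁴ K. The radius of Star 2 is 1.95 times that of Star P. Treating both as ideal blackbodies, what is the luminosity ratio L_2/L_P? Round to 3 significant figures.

L_2/L_P ≈ 0.0119

L ∝ R²T⁴, so L_2/L_P = (R_2/R_P)²(T_2/T_P)⁴ = (1.95)² × (7018/2.967×10⁴)⁴ = 3.8025 × 3.13028×10⁻³ = 0.0119.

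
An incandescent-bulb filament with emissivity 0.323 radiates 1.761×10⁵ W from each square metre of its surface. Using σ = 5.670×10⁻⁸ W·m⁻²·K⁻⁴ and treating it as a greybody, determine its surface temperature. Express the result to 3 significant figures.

I = εσT⁴, so T = (I/εσ)^(1/4) = (1.761×10⁵/(0.323×5.670×10⁻⁸))^(1/4) = 1.76×10³ K.

T ≈ 1.76×10³ K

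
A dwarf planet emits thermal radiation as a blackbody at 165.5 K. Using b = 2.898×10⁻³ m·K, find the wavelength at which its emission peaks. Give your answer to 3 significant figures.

λ_max ≈ 17.5 μm

Wien's displacement law: λ_max = b/T = (2.898×10⁻³ m·K)/(165.5 K) = 1.751×10⁻⁵ m.
That is 17.5 μm, in the infrared range.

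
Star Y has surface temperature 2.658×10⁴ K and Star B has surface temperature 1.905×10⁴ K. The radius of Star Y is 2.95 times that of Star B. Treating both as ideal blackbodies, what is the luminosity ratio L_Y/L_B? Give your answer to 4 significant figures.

L_Y/L_B ≈ 32.98

L ∝ R²T⁴, so L_Y/L_B = (R_Y/R_B)²(T_Y/T_B)⁴ = (2.95)² × (2.658×10⁴/1.905×10⁴)⁴ = 8.7025 × 3.79001 = 32.98.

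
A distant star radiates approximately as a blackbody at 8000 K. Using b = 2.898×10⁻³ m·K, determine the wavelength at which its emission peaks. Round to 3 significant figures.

Wien's displacement law: λ_max = b/T = (2.898×10⁻³ m·K)/(8000 K) = 3.623×10⁻⁷ m.
That is 0.362 μm, in the ultraviolet range.

λ_max ≈ 0.362 μm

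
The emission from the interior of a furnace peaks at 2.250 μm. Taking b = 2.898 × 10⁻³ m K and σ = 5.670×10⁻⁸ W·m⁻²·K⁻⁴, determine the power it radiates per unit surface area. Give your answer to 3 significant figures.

Wien's law: T = b/λ_max = 2.898×10⁻³/2.250×10⁻⁶ = 1288.00 K.
Then I = σT⁴ = 5.670×10⁻⁸×(1288.00)⁴ = 1.56×10⁵ W/m².

I ≈ 1.56×10⁵ W/m²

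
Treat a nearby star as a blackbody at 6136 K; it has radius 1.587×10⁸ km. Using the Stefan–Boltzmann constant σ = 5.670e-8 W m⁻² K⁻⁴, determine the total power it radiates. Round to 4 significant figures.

P ≈ 2.544×10³¹ W

Surface area A = 4πR² = 4π(1.587×10¹¹ m)² = 3.16493×10²³ m².
P = σAT⁴ = 5.670×10⁻⁸ × 3.16493×10²³ × (6136)⁴ = 2.544×10³¹ W.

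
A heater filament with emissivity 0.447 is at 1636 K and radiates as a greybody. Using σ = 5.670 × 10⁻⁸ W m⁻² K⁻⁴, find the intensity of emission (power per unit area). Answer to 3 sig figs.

Stefan–Boltzmann: I = εσT⁴ = 0.447 × 5.670×10⁻⁸ × (1636)⁴ = 1.82×10⁵ W/m².

I ≈ 1.82×10⁵ W/m²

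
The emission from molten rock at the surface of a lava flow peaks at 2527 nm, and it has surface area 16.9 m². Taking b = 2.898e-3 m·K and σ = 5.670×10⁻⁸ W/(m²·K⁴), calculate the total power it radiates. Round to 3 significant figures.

Wien's law: T = b/λ_max = 2.898×10⁻³/2.527×10⁻⁶ = 1146.81 K.
Area A = 16.9 m².
Then P = σAT⁴ = 5.670×10⁻⁸×16.9×(1146.81)⁴ = 1.66×10⁶ W.

P ≈ 1.66×10⁶ W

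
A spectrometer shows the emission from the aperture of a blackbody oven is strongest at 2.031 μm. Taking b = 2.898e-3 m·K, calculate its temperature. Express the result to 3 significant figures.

T ≈ 1.43×10³ K

Wien's law gives T = b/λ_max = (2.898×10⁻³ m·K)/(2.031×10⁻⁶ m) = 1.43×10³ K.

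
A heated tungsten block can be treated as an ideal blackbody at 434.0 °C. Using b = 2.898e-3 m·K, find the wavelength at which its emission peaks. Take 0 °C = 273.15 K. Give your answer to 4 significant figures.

λ_max ≈ 4.098 μm

T = 434.0 °C + 273.15 = 707.15 K.
Wien's displacement law: λ_max = b/T = (2.898×10⁻³ m·K)/(707.15 K) = 4.0981×10⁻⁶ m.
That is 4.098 μm, in the infrared range.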